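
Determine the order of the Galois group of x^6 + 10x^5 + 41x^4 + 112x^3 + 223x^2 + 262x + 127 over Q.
12

The degree of the splitting field over Q equals the order of the Galois group, so first determine the group. The polynomial f is an irreducible sextic over Q, so G = Gal(f/Q) is one of the 16 transitive subgroups 6T1, ..., 6T16 of S_6. The discriminant of f is 30840979456 = 175616^2, a perfect square, so G is contained in A_6. The transitive groups of degree 6 contained in A_6 are: A_4 (6T4, order 12), S_4 (6T7, order 24), (C_3 x C_3) : C_4 (6T10, order 36), PSL(2,5) (6T12, order 60), A_6 (6T15, order 360). By Dedekind's theorem, for a prime p not dividing disc(f) the degrees of the irreducible factors of f mod p form the cycle type of an element of G. Factoring f modulo the 33 such primes p <= 149 (skipping 2, 7, which divide the discriminant), each new pattern first appears at: mod 3: f = (x^3 + 2x^2 + 1)(x^3 + 2x^2 + x + 1), pattern 3+3; mod 13: f = (x + 4)(x + 7)(x^2 + 5x + 11)(x^2 + 7x + 4), pattern 2+2+1+1. No other pattern occurs in this range, so the set of observed cycle types is {3+3, 2+2+1+1}. The candidates containing elements of all these cycle types are A_4 (6T4) of order 12, S_4 (6T7) of order 24, (C_3 x C_3) : C_4 (6T10) of order 36, PSL(2,5) (6T12) of order 60, A_6 (6T15) of order 360; the others are excluded. The observed types are precisely the cycle types that occur in A_4 (6T4) (apart from the identity). Each of the other remaining candidates has further cycle types, and by the Chebotarev density theorem the matching factorization patterns would occur for a proportion of primes equal to their share of the group: S_4 (6T7) additionally contains elements of type 4+2 (6 of its 24 elements, about 25% of primes); (C_3 x C_3) : C_4 (6T10) additionally contains elements of type 4+2, 3+1+1+1 (22 of its 36 elements, about 61% of primes); PSL(2,5) (6T12) additionally contains elements of type 5+1 (24 of its 60 elements, about 40% of primes); A_6 (6T15) additionally contains elements of type 5+1, 4+2, 3+1+1+1 (274 of its 360 elements, about 76% of primes). None of the 33 primes tested shows any such pattern (for each of these groups the chance of that is below 10^-4), which rules them out. Hence G = A_4 (6T4), of order 12. The Galois group A_4 (6T4) has order 12, so the splitting field has degree 12 over Q.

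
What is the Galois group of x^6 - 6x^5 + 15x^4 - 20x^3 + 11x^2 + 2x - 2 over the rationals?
The polynomial f is an irreducible sextic over Q, so G = Gal(f/Q) is one of the 16 transitive subgroups 6T1, ..., 6T16 of S_6. The discriminant of f is -3356224, which is not a perfect square, so G is not contained in A_6. The transitive groups of degree 6 not contained in A_6 are: C_6 (6T1, order 6), S_3 (6T2, order 6), D_6 (6T3, order 12), C_3 x S_3 (6T5, order 18), A_4 x C_2 (6T6, order 24), S_4 (6T8, order 24), S_3 x S_3 (6T9, order 36), S_4 x C_2 (6T11, order 48), (S_3 x S_3) : C_2 (6T13, order 72), PGL(2,5) (6T14, order 120), S_6 (6T16, order 720). By Dedekind's theorem, for a prime p not dividing disc(f) the degrees of the irreducible factors of f mod p form the cycle type of an element of G. Factoring f modulo the 67 such primes p <= 347 (skipping 2, 229, which divide the discriminant), each new pattern first appears at: mod 3: f = (x^6 + x^3 + 2x^2 + 2x + 1), pattern 6; mod 5: f = (x^3 + 4x + 3)(x^3 + 4x^2 + x + 1), pattern 3+3; mod 7: f = (x + 1)(x + 4)(x^4 + 3x^3 + 3x^2 + 2x + 3), pattern 4+1+1; mod 13: f = (x^2 + 11x + 6)(x^4 + 9x^3 + x^2 + 6x + 4), pattern 4+2; mod 23: f = (x^2 + 3x + 14)(x^2 + 16x + 1)(x^2 + 21x + 13), pattern 2+2+2; mod 29: f = (x + 9)(x + 18)(x^2 + 26x + 9)(x^2 + 28x + 7), pattern 2+2+1+1; mod 193: f = (x + 5)(x + 43)(x + 93)(x + 98)(x + 148)(x + 186), pattern 1+1+1+1+1+1; mod 347: f = (x + 2)(x + 150)(x + 195)(x + 343)(x^2 + 345x + 256), pattern 2+1+1+1+1. No other pattern occurs in this range, so the set of observed cycle types is {6, 3+3, 4+1+1, 4+2, 2+2+2, 2+2+1+1, 1+1+1+1+1+1, 2+1+1+1+1}. The candidates containing elements of all these cycle types are S_4 x C_2 (6T11) of order 48, S_6 (6T16) of order 720; the others are excluded. The observed types are precisely the cycle types that occur in S_4 x C_2 (6T11). Each of the other remaining candidates has further cycle types, and by the Chebotarev density theorem the matching factorization patterns would occur for a proportion of primes equal to their share of the group: S_6 (6T16) additionally contains elements of type 5+1, 3+2+1, 3+1+1+1 (304 of its 720 elements, about 42% of primes). None of the 67 primes tested shows any such pattern (for each of these groups the chance of that is below 10^-4), which rules them out. Hence G = S_4 x C_2 (6T11), of order 48.

S_4 x C_2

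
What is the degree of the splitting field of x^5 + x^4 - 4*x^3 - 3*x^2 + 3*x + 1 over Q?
5

The degree of the splitting field over Q equals the order of the Galois group, so first determine the group. The polynomial f is an irreducible quintic over Q, so G = Gal(f/Q) is a transitive subgroup of S_5: one of C_5 (5T1, order 5), D_5 (5T2, order 10), F_20 (5T3, order 20), A_5 (5T4, order 60) or S_5 (5T5, order 120). The discriminant of f is 14641 = 121^2, a perfect square, so G is contained in A_5. The transitive groups of degree 5 contained in A_5 are: C_5 (5T1, order 5), D_5 (5T2, order 10), A_5 (5T4, order 60). By Dedekind's theorem, for a prime p not dividing disc(f) the degrees of the irreducible factors of f mod p form the cycle type of an element of G. Factoring f modulo the 14 such primes p <= 47 (skipping 11, which divides the discriminant), each new pattern first appears at: mod 2: f = (x^5 + x^4 + x^2 + x + 1), pattern 5; mod 23: f = (x + 9)(x + 12)(x + 13)(x + 17)(x + 19), pattern 1+1+1+1+1. No other pattern occurs in this range, so the set of observed cycle types is {5, 1+1+1+1+1}. The candidates containing elements of all these cycle types are C_5 (5T1) of order 5, D_5 (5T2) of order 10, A_5 (5T4) of order 60; the others are excluded. The observed types are precisely the cycle types that occur in C_5 (5T1). Each of the other remaining candidates has further cycle types, and by the Chebotarev density theorem the matching factorization patterns would occur for a proportion of primes equal to their share of the group: D_5 (5T2) additionally contains elements of type 2+2+1 (5 of its 10 elements, about 50% of primes); A_5 (5T4) additionally contains elements of type 3+1+1, 2+2+1 (35 of its 60 elements, about 58% of primes). None of the 14 primes tested shows any such pattern (for each of these groups the chance of that is below 10^-4), which rules them out. Hence G = C_5 (5T1), of order 5. The Galois group C_5 (5T1) has order 5, so the splitting field has degree 5 over Q.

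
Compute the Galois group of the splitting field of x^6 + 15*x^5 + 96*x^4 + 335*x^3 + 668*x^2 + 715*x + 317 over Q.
6T8: S_4

The polynomial f is an irreducible sextic over Q, so G = Gal(f/Q) is one of the 16 transitive subgroups 6T1, ..., 6T16 of S_6. The discriminant of f is 810448, which is not a perfect square, so G is not contained in A_6. The transitive groups of degree 6 not contained in A_6 are: C_6 (6T1, order 6), S_3 (6T2, order 6), D_6 (6T3, order 12), C_3 x S_3 (6T5, order 18), A_4 x C_2 (6T6, order 24), S_4 (6T8, order 24), S_3 x S_3 (6T9, order 36), S_4 x C_2 (6T11, order 48), (S_3 x S_3) : C_2 (6T13, order 72), PGL(2,5) (6T14, order 120), S_6 (6T16, order 720). By Dedekind's theorem, for a prime p not dividing disc(f) the degrees of the irreducible factors of f mod p form the cycle type of an element of G. Factoring f modulo the 22 such primes p <= 89 (skipping 2, 37, which divide the discriminant), each new pattern first appears at: mod 3: f = (x^3 + x^2 + x + 2)(x^3 + 2x^2 + 1), pattern 3+3; mod 5: f = (x^2 + 3)(x^2 + x + 2)(x^2 + 4x + 2), pattern 2+2+2; mod 17: f = (x + 1)(x + 4)(x^4 + 10x^3 + 8x^2 + 7), pattern 4+1+1; mod 67: f = (x + 7)(x + 65)(x^2 + 5x + 46)(x^2 + 5x + 56), pattern 2+2+1+1. No other pattern occurs in this range, so the set of observed cycle types is {3+3, 2+2+2, 4+1+1, 2+2+1+1}. The candidates containing elements of all these cycle types are S_4 (6T8) of order 24, S_4 x C_2 (6T11) of order 48, PGL(2,5) (6T14) of order 120, S_6 (6T16) of order 720; the others are excluded. The observed types are precisely the cycle types that occur in S_4 (6T8) (apart from the identity). Each of the other remaining candidates has further cycle types, and by the Chebotarev density theorem the matching factorization patterns would occur for a proportion of primes equal to their share of the group: S_4 x C_2 (6T11) additionally contains elements of type 6, 4+2, 2+1+1+1+1 (17 of its 48 elements, about 35% of primes); PGL(2,5) (6T14) additionally contains elements of type 6, 5+1 (44 of its 120 elements, about 37% of primes); S_6 (6T16) additionally contains elements of type 6, 5+1, 4+2, 3+2+1, 3+1+1+1, 2+1+1+1+1 (529 of its 720 elements, about 73% of primes). None of the 22 primes tested shows any such pattern (for each of these groups the chance of that is below 10^-4), which rules them out. Hence G = S_4 (6T8), of order 24.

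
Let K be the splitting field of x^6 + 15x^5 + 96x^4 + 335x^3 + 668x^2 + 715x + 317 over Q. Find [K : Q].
24

The degree of the splitting field over Q equals the order of the Galois group, so first determine the group. The polynomial f is an irreducible sextic over Q, so G = Gal(f/Q) is one of the 16 transitive subgroups 6T1, ..., 6T16 of S_6. The discriminant of f is 810448, which is not a perfect square, so G is not contained in A_6. The transitive groups of degree 6 not contained in A_6 are: C_6 (6T1, order 6), S_3 (6T2, order 6), D_6 (6T3, order 12), C_3 x S_3 (6T5, order 18), A_4 x C_2 (6T6, order 24), S_4 (6T8, order 24), S_3 x S_3 (6T9, order 36), S_4 x C_2 (6T11, order 48), (S_3 x S_3) : C_2 (6T13, order 72), PGL(2,5) (6T14, order 120), S_6 (6T16, order 720). By Dedekind's theorem, for a prime p not dividing disc(f) the degrees of the irreducible factors of f mod p form the cycle type of an element of G. Factoring f modulo the 22 such primes p <= 89 (skipping 2, 37, which divide the discriminant), each new pattern first appears at: mod 3: f = (x^3 + x^2 + x + 2)(x^3 + 2x^2 + 1), pattern 3+3; mod 5: f = (x^2 + 3)(x^2 + x + 2)(x^2 + 4x + 2), pattern 2+2+2; mod 17: f = (x + 1)(x + 4)(x^4 + 10x^3 + 8x^2 + 7), pattern 4+1+1; mod 67: f = (x + 7)(x + 65)(x^2 + 5x + 46)(x^2 + 5x + 56), pattern 2+2+1+1. No other pattern occurs in this range, so the set of observed cycle types is {3+3, 2+2+2, 4+1+1, 2+2+1+1}. The candidates containing elements of all these cycle types are S_4 (6T8) of order 24, S_4 x C_2 (6T11) of order 48, PGL(2,5) (6T14) of order 120, S_6 (6T16) of order 720; the others are excluded. The observed types are precisely the cycle types that occur in S_4 (6T8) (apart from the identity). Each of the other remaining candidates has further cycle types, and by the Chebotarev density theorem the matching factorization patterns would occur for a proportion of primes equal to their share of the group: S_4 x C_2 (6T11) additionally contains elements of type 6, 4+2, 2+1+1+1+1 (17 of its 48 elements, about 35% of primes); PGL(2,5) (6T14) additionally contains elements of type 6, 5+1 (44 of its 120 elements, about 37% of primes); S_6 (6T16) additionally contains elements of type 6, 5+1, 4+2, 3+2+1, 3+1+1+1, 2+1+1+1+1 (529 of its 720 elements, about 73% of primes). None of the 22 primes tested shows any such pattern (for each of these groups the chance of that is below 10^-4), which rules them out. Hence G = S_4 (6T8), of order 24. The Galois group S_4 (6T8) has order 24, so the splitting field has degree 24 over Q.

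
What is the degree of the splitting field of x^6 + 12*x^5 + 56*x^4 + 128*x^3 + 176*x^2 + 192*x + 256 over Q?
24

The degree of the splitting field over Q equals the order of the Galois group, so first determine the group. The polynomial f is an irreducible sextic over Q, so G = Gal(f/Q) is one of the 16 transitive subgroups 6T1, ..., 6T16 of S_6. The discriminant of f is -5497558138880000, which is not a perfect square, so G is not contained in A_6. The transitive groups of degree 6 not contained in A_6 are: C_6 (6T1, order 6), S_3 (6T2, order 6), D_6 (6T3, order 12), C_3 x S_3 (6T5, order 18), A_4 x C_2 (6T6, order 24), S_4 (6T8, order 24), S_3 x S_3 (6T9, order 36), S_4 x C_2 (6T11, order 48), (S_3 x S_3) : C_2 (6T13, order 72), PGL(2,5) (6T14, order 120), S_6 (6T16, order 720). By Dedekind's theorem, for a prime p not dividing disc(f) the degrees of the irreducible factors of f mod p form the cycle type of an element of G. Factoring f modulo the 22 such primes p <= 89 (skipping 2, 5, which divide the discriminant), each new pattern first appears at: mod 3: f = (x^3 + x^2 + x + 2)(x^3 + 2x^2 + 2x + 2), pattern 3+3; mod 7: f = (x^2 + 2x + 3)(x^2 + 4x + 5)(x^2 + 6x + 4), pattern 2+2+2; mod 13: f = (x + 7)(x + 10)(x^4 + 8x^3 + 6x^2 + 12x + 7), pattern 4+1+1; mod 43: f = (x + 21)(x + 26)(x^2 + 4x + 1)(x^2 + 4x + 20), pattern 2+2+1+1. No other pattern occurs in this range, so the set of observed cycle types is {3+3, 2+2+2, 4+1+1, 2+2+1+1}. The candidates containing elements of all these cycle types are S_4 (6T8) of order 24, S_4 x C_2 (6T11) of order 48, PGL(2,5) (6T14) of order 120, S_6 (6T16) of order 720; the others are excluded. The observed types are precisely the cycle types that occur in S_4 (6T8) (apart from the identity). Each of the other remaining candidates has further cycle types, and by the Chebotarev density theorem the matching factorization patterns would occur for a proportion of primes equal to their share of the group: S_4 x C_2 (6T11) additionally contains elements of type 6, 4+2, 2+1+1+1+1 (17 of its 48 elements, about 35% of primes); PGL(2,5) (6T14) additionally contains elements of type 6, 5+1 (44 of its 120 elements, about 37% of primes); S_6 (6T16) additionally contains elements of type 6, 5+1, 4+2, 3+2+1, 3+1+1+1, 2+1+1+1+1 (529 of its 720 elements, about 73% of primes). None of the 22 primes tested shows any such pattern (for each of these groups the chance of that is below 10^-4), which rules them out. Hence G = S_4 (6T8), of order 24. The Galois group S_4 (6T8) has order 24, so the splitting field has degree 24 over Q.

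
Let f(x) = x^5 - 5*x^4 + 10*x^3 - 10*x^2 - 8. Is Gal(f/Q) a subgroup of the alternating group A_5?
Yes

The polynomial is irreducible of degree 5 over Q. Its discriminant is 64000000 = 8000^2, a perfect square. A Galois group lies in the alternating group exactly when the discriminant is a square in Q, so the Galois group (D_5) is contained in A_5.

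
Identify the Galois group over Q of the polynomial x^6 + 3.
The polynomial f is an irreducible sextic over Q, so G = Gal(f/Q) is one of the 16 transitive subgroups 6T1, ..., 6T16 of S_6. The discriminant of f is -11337408, which is not a perfect square, so G is not contained in A_6. The transitive groups of degree 6 not contained in A_6 are: C_6 (6T1, order 6), S_3 (6T2, order 6), D_6 (6T3, order 12), C_3 x S_3 (6T5, order 18), A_4 x C_2 (6T6, order 24), S_4 (6T8, order 24), S_3 x S_3 (6T9, order 36), S_4 x C_2 (6T11, order 48), (S_3 x S_3) : C_2 (6T13, order 72), PGL(2,5) (6T14, order 120), S_6 (6T16, order 720). By Dedekind's theorem, for a prime p not dividing disc(f) the degrees of the irreducible factors of f mod p form the cycle type of an element of G. Factoring f modulo the 23 such primes p <= 97 (skipping 2, 3, which divide the discriminant), each new pattern first appears at: mod 5: f = (x^2 + 2)(x^2 + x + 2)(x^2 + 4x + 2), pattern 2+2+2; mod 7: f = (x^3 + 2)(x^3 + 5), pattern 3+3; mod 61: f = (x + 3)(x + 19)(x + 22)(x + 39)(x + 42)(x + 58), pattern 1+1+1+1+1+1. No other pattern occurs in this range, so the set of observed cycle types is {2+2+2, 3+3, 1+1+1+1+1+1}. The candidates containing elements of all these cycle types are C_6 (6T1) of order 6, S_3 (6T2) of order 6, D_6 (6T3) of order 12, C_3 x S_3 (6T5) of order 18, A_4 x C_2 (6T6) of order 24, S_4 (6T8) of order 24, S_3 x S_3 (6T9) of order 36, S_4 x C_2 (6T11) of order 48, (S_3 x S_3) : C_2 (6T13) of order 72, PGL(2,5) (6T14) of order 120, S_6 (6T16) of order 720; the others are excluded. The observed types are precisely the cycle types that occur in S_3 (6T2). Each of the other remaining candidates has further cycle types, and by the Chebotarev density theorem the matching factorization patterns would occur for a proportion of primes equal to their share of the group: C_6 (6T1) additionally contains elements of type 6 (2 of its 6 elements, about 33% of primes); D_6 (6T3) additionally contains elements of type 6, 2+2+1+1 (5 of its 12 elements, about 42% of primes); C_3 x S_3 (6T5) additionally contains elements of type 6, 3+1+1+1 (10 of its 18 elements, about 56% of primes); A_4 x C_2 (6T6) additionally contains elements of type 6, 2+2+1+1, 2+1+1+1+1 (14 of its 24 elements, about 58% of primes); S_4 (6T8) additionally contains elements of type 4+1+1, 2+2+1+1 (9 of its 24 elements, about 38% of primes); S_3 x S_3 (6T9) additionally contains elements of type 6, 3+1+1+1, 2+2+1+1 (25 of its 36 elements, about 69% of primes); S_4 x C_2 (6T11) additionally contains elements of type 6, 4+2, 4+1+1, 2+2+1+1, 2+1+1+1+1 (32 of its 48 elements, about 67% of primes); (S_3 x S_3) : C_2 (6T13) additionally contains elements of type 6, 4+2, 3+2+1, 3+1+1+1, 2+2+1+1, 2+1+1+1+1 (61 of its 72 elements, about 85% of primes); PGL(2,5) (6T14) additionally contains elements of type 6, 5+1, 4+1+1, 2+2+1+1 (89 of its 120 elements, about 74% of primes); S_6 (6T16) additionally contains elements of type 6, 5+1, 4+2, 4+1+1, 3+2+1, 3+1+1+1, 2+2+1+1, 2+1+1+1+1 (664 of its 720 elements, about 92% of primes). None of the 23 primes tested shows any such pattern (for each of these groups the chance of that is below 10^-4), which rules them out. Hence G = S_3 (6T2), of order 6.

6T2: S_3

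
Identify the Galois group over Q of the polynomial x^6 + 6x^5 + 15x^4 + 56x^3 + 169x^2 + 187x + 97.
The polynomial f is an irreducible sextic over Q, so G = Gal(f/Q) is one of the 16 transitive subgroups 6T1, ..., 6T16 of S_6. The discriminant of f is -716771249342091, which is not a perfect square, so G is not contained in A_6. The transitive groups of degree 6 not contained in A_6 are: C_6 (6T1, order 6), S_3 (6T2, order 6), D_6 (6T3, order 12), C_3 x S_3 (6T5, order 18), A_4 x C_2 (6T6, order 24), S_4 (6T8, order 24), S_3 x S_3 (6T9, order 36), S_4 x C_2 (6T11, order 48), (S_3 x S_3) : C_2 (6T13, order 72), PGL(2,5) (6T14, order 120), S_6 (6T16, order 720). By Dedekind's theorem, for a prime p not dividing disc(f) the degrees of the irreducible factors of f mod p form the cycle type of an element of G. Factoring f modulo the 4 such primes p <= 11 (skipping 3, which divides the discriminant), each new pattern first appears at: mod 2: f = (x^6 + x^4 + x^2 + x + 1), pattern 6; mod 5: f = (x^3 + 3x^2 + 2)(x^3 + 3x^2 + x + 1), pattern 3+3; mod 7: f = (x + 2)(x^5 + 4x^4 + x + 3), pattern 5+1; mod 11: f = (x + 1)(x^2 + 9x + 2)(x^3 + 7x^2 + 10), pattern 3+2+1. No other pattern occurs in this range, so the set of observed cycle types is {6, 3+3, 5+1, 3+2+1}. Among the candidates above, the only group containing elements of all these cycle types is S_6 (6T16); every other candidate lacks at least one of them. Hence G = S_6 (6T16), of order 720.

S_6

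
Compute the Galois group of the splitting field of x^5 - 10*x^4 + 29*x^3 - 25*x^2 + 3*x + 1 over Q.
C_5, the cyclic group of order 5

The polynomial f is an irreducible quintic over Q, so G = Gal(f/Q) is a transitive subgroup of S_5: one of C_5 (5T1, order 5), D_5 (5T2, order 10), F_20 (5T3, order 20), A_5 (5T4, order 60) or S_5 (5T5, order 120). The discriminant of f is 7745089 = 2783^2, a perfect square, so G is contained in A_5. The transitive groups of degree 5 contained in A_5 are: C_5 (5T1, order 5), D_5 (5T2, order 10), A_5 (5T4, order 60). By Dedekind's theorem, for a prime p not dividing disc(f) the degrees of the irreducible factors of f mod p form the cycle type of an element of G. Factoring f modulo the 14 such primes p <= 53 (skipping 11, 23, which divide the discriminant), each new pattern first appears at: mod 2: f = (x^5 + x^3 + x^2 + x + 1), pattern 5; mod 43: f = (x + 11)(x + 14)(x + 30)(x + 31)(x + 33), pattern 1+1+1+1+1. No other pattern occurs in this range, so the set of observed cycle types is {5, 1+1+1+1+1}. The candidates containing elements of all these cycle types are C_5 (5T1) of order 5, D_5 (5T2) of order 10, A_5 (5T4) of order 60; the others are excluded. The observed types are precisely the cycle types that occur in C_5 (5T1). Each of the other remaining candidates has further cycle types, and by the Chebotarev density theorem the matching factorization patterns would occur for a proportion of primes equal to their share of the group: D_5 (5T2) additionally contains elements of type 2+2+1 (5 of its 10 elements, about 50% of primes); A_5 (5T4) additionally contains elements of type 3+1+1, 2+2+1 (35 of its 60 elements, about 58% of primes). None of the 14 primes tested shows any such pattern (for each of these groups the chance of that is below 10^-4), which rules them out. Hence G = C_5 (5T1), of order 5.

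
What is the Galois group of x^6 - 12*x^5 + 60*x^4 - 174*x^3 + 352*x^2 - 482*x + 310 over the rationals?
S_6 (also written S6)

The polynomial f is an irreducible sextic over Q, so G = Gal(f/Q) is one of the 16 transitive subgroups 6T1, ..., 6T16 of S_6. The discriminant of f is -81459788992, which is not a perfect square, so G is not contained in A_6. The transitive groups of degree 6 not contained in A_6 are: C_6 (6T1, order 6), S_3 (6T2, order 6), D_6 (6T3, order 12), C_3 x S_3 (6T5, order 18), A_4 x C_2 (6T6, order 24), S_4 (6T8, order 24), S_3 x S_3 (6T9, order 36), S_4 x C_2 (6T11, order 48), (S_3 x S_3) : C_2 (6T13, order 72), PGL(2,5) (6T14, order 120), S_6 (6T16, order 720). By Dedekind's theorem, for a prime p not dividing disc(f) the degrees of the irreducible factors of f mod p form the cycle type of an element of G. Factoring f modulo the 3 such primes p <= 7 (skipping 2, which divides the discriminant), each new pattern first appears at: mod 3: f = (x^6 + x^2 + x + 1), pattern 6; mod 5: f = (x)(x + 4)(x^4 + 4x^3 + 4x^2 + 2), pattern 4+1+1; mod 7: f = (x + 4)(x^2 + 5x + 3)(x^3 + 2x + 6), pattern 3+2+1. No other pattern occurs in this range, so the set of observed cycle types is {6, 4+1+1, 3+2+1}. Among the candidates above, the only group containing elements of all these cycle types is S_6 (6T16); every other candidate lacks at least one of them. Hence G = S_6 (6T16), of order 720.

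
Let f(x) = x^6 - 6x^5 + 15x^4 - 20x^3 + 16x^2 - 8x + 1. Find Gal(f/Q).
The polynomial f is an irreducible sextic over Q, so G = Gal(f/Q) is one of the 16 transitive subgroups 6T1, ..., 6T16 of S_6. The discriminant of f is 61504 = 248^2, a perfect square, so G is contained in A_6. The transitive groups of degree 6 contained in A_6 are: A_4 (6T4, order 12), S_4 (6T7, order 24), (C_3 x C_3) : C_4 (6T10, order 36), PSL(2,5) (6T12, order 60), A_6 (6T15, order 360). By Dedekind's theorem, for a prime p not dividing disc(f) the degrees of the irreducible factors of f mod p form the cycle type of an element of G. Factoring f modulo the 79 such primes p <= 419 (skipping 2, 31, which divide the discriminant), each new pattern first appears at: mod 3: f = (x^2 + x + 2)(x^4 + 2x^3 + 2x^2 + x + 2), pattern 4+2; mod 5: f = (x^3 + x^2 + 3x + 1)(x^3 + 3x^2 + 4x + 1), pattern 3+3; mod 11: f = (x + 2)(x + 7)(x^2 + 2x + 4)(x^2 + 5x + 1), pattern 2+2+1+1; mod 67: f = (x + 1)(x + 2)(x + 10)(x + 55)(x + 63)(x + 64), pattern 1+1+1+1+1+1. No other pattern occurs in this range, so the set of observed cycle types is {4+2, 3+3, 2+2+1+1, 1+1+1+1+1+1}. The candidates containing elements of all these cycle types are S_4 (6T7) of order 24, (C_3 x C_3) : C_4 (6T10) of order 36, A_6 (6T15) of order 360; the others are excluded. The observed types are precisely the cycle types that occur in S_4 (6T7). Each of the other remaining candidates has further cycle types, and by the Chebotarev density theorem the matching factorization patterns would occur for a proportion of primes equal to their share of the group: (C_3 x C_3) : C_4 (6T10) additionally contains elements of type 3+1+1+1 (4 of its 36 elements, about 11% of primes); A_6 (6T15) additionally contains elements of type 5+1, 3+1+1+1 (184 of its 360 elements, about 51% of primes). None of the 79 primes tested shows any such pattern (for each of these groups the chance of that is below 10^-4), which rules them out. Hence G = S_4 (6T7), of order 24.

S_4 (also written S4+)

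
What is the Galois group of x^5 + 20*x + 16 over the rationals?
The polynomial f is an irreducible quintic over Q, so G = Gal(f/Q) is a transitive subgroup of S_5: one of C_5 (5T1, order 5), D_5 (5T2, order 10), F_20 (5T3, order 20), A_5 (5T4, order 60) or S_5 (5T5, order 120). The discriminant of f is 1024000000 = 32000^2, a perfect square, so G is contained in A_5. The transitive groups of degree 5 contained in A_5 are: C_5 (5T1, order 5), D_5 (5T2, order 10), A_5 (5T4, order 60). By Dedekind's theorem, for a prime p not dividing disc(f) the degrees of the irreducible factors of f mod p form the cycle type of an element of G. Factoring f modulo the 2 such primes p <= 7 (skipping 2, 5, which divide the discriminant), each new pattern first appears at: mod 3: f = (x^5 + 2x + 1), pattern 5; mod 7: f = (x + 2)(x + 3)(x^3 + 2x^2 + 5x + 5), pattern 3+1+1. No other pattern occurs in this range, so the set of observed cycle types is {5, 3+1+1}. Among the candidates above, the only group containing elements of all these cycle types is A_5 (5T4) — each of C_5 (5T1), D_5 (5T2) lacks at least one of them. Hence G = A_5 (5T4), of order 60.

A_5 (also written A5)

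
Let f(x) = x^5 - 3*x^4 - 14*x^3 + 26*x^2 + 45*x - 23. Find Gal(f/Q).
C_5

The polynomial f is an irreducible quintic over Q, so G = Gal(f/Q) is a transitive subgroup of S_5: one of C_5 (5T1, order 5), D_5 (5T2, order 10), F_20 (5T3, order 20), A_5 (5T4, order 60) or S_5 (5T5, order 120). The discriminant of f is 15352201216 = 123904^2, a perfect square, so G is contained in A_5. The transitive groups of degree 5 contained in A_5 are: C_5 (5T1, order 5), D_5 (5T2, order 10), A_5 (5T4, order 60). By Dedekind's theorem, for a prime p not dividing disc(f) the degrees of the irreducible factors of f mod p form the cycle type of an element of G. Factoring f modulo the 14 such primes p <= 53 (skipping 2, 11, which divide the discriminant), each new pattern first appears at: mod 3: f = (x^5 + x^3 + 2x^2 + 1), pattern 5; mod 23: f = (x)(x + 2)(x + 10)(x + 14)(x + 17), pattern 1+1+1+1+1. No other pattern occurs in this range, so the set of observed cycle types is {5, 1+1+1+1+1}. The candidates containing elements of all these cycle types are C_5 (5T1) of order 5, D_5 (5T2) of order 10, A_5 (5T4) of order 60; the others are excluded. The observed types are precisely the cycle types that occur in C_5 (5T1). Each of the other remaining candidates has further cycle types, and by the Chebotarev density theorem the matching factorization patterns would occur for a proportion of primes equal to their share of the group: D_5 (5T2) additionally contains elements of type 2+2+1 (5 of its 10 elements, about 50% of primes); A_5 (5T4) additionally contains elements of type 3+1+1, 2+2+1 (35 of its 60 elements, about 58% of primes). None of the 14 primes tested shows any such pattern (for each of these groups the chance of that is below 10^-4), which rules them out. Hence G = C_5 (5T1), of order 5.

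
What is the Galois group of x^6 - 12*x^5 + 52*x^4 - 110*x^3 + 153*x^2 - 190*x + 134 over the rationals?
6T11: S_4 x C_2

The polynomial f is an irreducible sextic over Q, so G = Gal(f/Q) is one of the 16 transitive subgroups 6T1, ..., 6T16 of S_6. The discriminant of f is -45161350144, which is not a perfect square, so G is not contained in A_6. The transitive groups of degree 6 not contained in A_6 are: C_6 (6T1, order 6), S_3 (6T2, order 6), D_6 (6T3, order 12), C_3 x S_3 (6T5, order 18), A_4 x C_2 (6T6, order 24), S_4 (6T8, order 24), S_3 x S_3 (6T9, order 36), S_4 x C_2 (6T11, order 48), (S_3 x S_3) : C_2 (6T13, order 72), PGL(2,5) (6T14, order 120), S_6 (6T16, order 720). By Dedekind's theorem, for a prime p not dividing disc(f) the degrees of the irreducible factors of f mod p form the cycle type of an element of G. Factoring f modulo the 66 such primes p <= 347 (skipping 2, 29, 229, which divide the discriminant), each new pattern first appears at: mod 3: f = (x^6 + x^4 + x^3 + 2x + 2), pattern 6; mod 5: f = (x^3 + x^2 + 4x + 3)(x^3 + 2x^2 + x + 3), pattern 3+3; mod 7: f = (x + 3)(x + 6)(x^4 + 6x^2 + 4x + 2), pattern 4+1+1; mod 13: f = (x^2 + 6x + 1)(x^4 + 8x^3 + 3x^2 + 7x + 4), pattern 4+2; mod 23: f = (x^2 + 2x + 10)(x^2 + 12x + 17)(x^2 + 20x + 20), pattern 2+2+2; mod 37: f = (x + 15)(x + 23)(x^2 + 7x + 27)(x^2 + 17x + 18), pattern 2+2+1+1; mod 193: f = (x + 36)(x + 134)(x + 139)(x + 141)(x + 149)(x + 161), pattern 1+1+1+1+1+1; mod 347: f = (x + 250)(x + 295)(x + 333)(x + 339)(x^2 + 159x + 69), pattern 2+1+1+1+1. No other pattern occurs in this range, so the set of observed cycle types is {6, 3+3, 4+1+1, 4+2, 2+2+2, 2+2+1+1, 1+1+1+1+1+1, 2+1+1+1+1}. The candidates containing elements of all these cycle types are S_4 x C_2 (6T11) of order 48, S_6 (6T16) of order 720; the others are excluded. The observed types are precisely the cycle types that occur in S_4 x C_2 (6T11). Each of the other remaining candidates has further cycle types, and by the Chebotarev density theorem the matching factorization patterns would occur for a proportion of primes equal to their share of the group: S_6 (6T16) additionally contains elements of type 5+1, 3+2+1, 3+1+1+1 (304 of its 720 elements, about 42% of primes). None of the 66 primes tested shows any such pattern (for each of these groups the chance of that is below 10^-4), which rules them out. Hence G = S_4 x C_2 (6T11), of order 48.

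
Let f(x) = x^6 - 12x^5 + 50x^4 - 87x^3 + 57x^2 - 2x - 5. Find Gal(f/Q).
PSL(2,5), A_5 acting on 6 points

The polynomial f is an irreducible sextic over Q, so G = Gal(f/Q) is one of the 16 transitive subgroups 6T1, ..., 6T16 of S_6. The discriminant of f is 30991489 = 5567^2, a perfect square, so G is contained in A_6. The transitive groups of degree 6 contained in A_6 are: A_4 (6T4, order 12), S_4 (6T7, order 24), (C_3 x C_3) : C_4 (6T10, order 36), PSL(2,5) (6T12, order 60), A_6 (6T15, order 360). By Dedekind's theorem, for a prime p not dividing disc(f) the degrees of the irreducible factors of f mod p form the cycle type of an element of G. Factoring f modulo the 21 such primes p <= 79 (skipping 19, which divides the discriminant), each new pattern first appears at: mod 2: f = (x + 1)(x^5 + x^4 + x^3 + x + 1), pattern 5+1; mod 7: f = (x^3 + 3x^2 + x + 1)(x^3 + 6x^2 + 3x + 2), pattern 3+3; mod 61: f = (x + 35)(x + 57)(x^2 + 7x + 30)(x^2 + 11x + 13), pattern 2+2+1+1. No other pattern occurs in this range, so the set of observed cycle types is {5+1, 3+3, 2+2+1+1}. The candidates containing elements of all these cycle types are PSL(2,5) (6T12) of order 60, A_6 (6T15) of order 360; the others are excluded. The observed types are precisely the cycle types that occur in PSL(2,5) (6T12) (apart from the identity). Each of the other remaining candidates has further cycle types, and by the Chebotarev density theorem the matching factorization patterns would occur for a proportion of primes equal to their share of the group: A_6 (6T15) additionally contains elements of type 4+2, 3+1+1+1 (130 of its 360 elements, about 36% of primes). None of the 21 primes tested shows any such pattern (for each of these groups the chance of that is below 10^-4), which rules them out. Hence G = PSL(2,5) (6T12), of order 60.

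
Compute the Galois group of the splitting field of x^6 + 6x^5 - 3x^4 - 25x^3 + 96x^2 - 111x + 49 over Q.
The polynomial f is an irreducible sextic over Q, so G = Gal(f/Q) is one of the 16 transitive subgroups 6T1, ..., 6T16 of S_6. The discriminant of f is -152796047606667, which is not a perfect square, so G is not contained in A_6. The transitive groups of degree 6 not contained in A_6 are: C_6 (6T1, order 6), S_3 (6T2, order 6), D_6 (6T3, order 12), C_3 x S_3 (6T5, order 18), A_4 x C_2 (6T6, order 24), S_4 (6T8, order 24), S_3 x S_3 (6T9, order 36), S_4 x C_2 (6T11, order 48), (S_3 x S_3) : C_2 (6T13, order 72), PGL(2,5) (6T14, order 120), S_6 (6T16, order 720). By Dedekind's theorem, for a prime p not dividing disc(f) the degrees of the irreducible factors of f mod p form the cycle type of an element of G. Factoring f modulo the 33 such primes p <= 149 (skipping 3, 43, which divide the discriminant), each new pattern first appears at: mod 2: f = (x^6 + x^4 + x^3 + x + 1), pattern 6; mod 7: f = (x)(x + 1)(x + 2)(x^3 + 3x^2 + 4), pattern 3+1+1+1; mod 17: f = (x^2 + 4x + 15)(x^2 + 6x + 16)(x^2 + 13x + 16), pattern 2+2+2; mod 19: f = (x^3 + 3x^2 + x + 6)(x^3 + 3x^2 + 6x + 5), pattern 3+3; mod 73: f = (x + 3)(x + 24)(x + 35)(x + 38)(x + 54)(x + 71), pattern 1+1+1+1+1+1. No other pattern occurs in this range, so the set of observed cycle types is {6, 3+1+1+1, 2+2+2, 3+3, 1+1+1+1+1+1}. The candidates containing elements of all these cycle types are C_3 x S_3 (6T5) of order 18, S_3 x S_3 (6T9) of order 36, (S_3 x S_3) : C_2 (6T13) of order 72, S_6 (6T16) of order 720; the others are excluded. The observed types are precisely the cycle types that occur in C_3 x S_3 (6T5). Each of the other remaining candidates has further cycle types, and by the Chebotarev density theorem the matching factorization patterns would occur for a proportion of primes equal to their share of the group: S_3 x S_3 (6T9) additionally contains elements of type 2+2+1+1 (9 of its 36 elements, about 25% of primes); (S_3 x S_3) : C_2 (6T13) additionally contains elements of type 4+2, 3+2+1, 2+2+1+1, 2+1+1+1+1 (45 of its 72 elements, about 62% of primes); S_6 (6T16) additionally contains elements of type 5+1, 4+2, 4+1+1, 3+2+1, 2+2+1+1, 2+1+1+1+1 (504 of its 720 elements, about 70% of primes). None of the 33 primes tested shows any such pattern (for each of these groups the chance of that is below 10^-4), which rules them out. Hence G = C_3 x S_3 (6T5), of order 18.

C_3 x S_3 (order 18)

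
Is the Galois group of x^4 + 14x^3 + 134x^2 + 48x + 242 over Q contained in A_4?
Yes

The polynomial is irreducible of degree 4 over Q. Its discriminant is 655801953856 = 809816^2, a perfect square. A Galois group lies in the alternating group exactly when the discriminant is a square in Q, so the Galois group (A_4) is contained in A_4.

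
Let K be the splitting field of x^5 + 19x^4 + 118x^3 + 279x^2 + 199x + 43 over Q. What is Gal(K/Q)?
The polynomial f is an irreducible quintic over Q, so G = Gal(f/Q) is a transitive subgroup of S_5: one of C_5 (5T1, order 5), D_5 (5T2, order 10), F_20 (5T3, order 20), A_5 (5T4, order 60) or S_5 (5T5, order 120). The discriminant of f is 1012703329 = 31823^2, a perfect square, so G is contained in A_5. The transitive groups of degree 5 contained in A_5 are: C_5 (5T1, order 5), D_5 (5T2, order 10), A_5 (5T4, order 60). By Dedekind's theorem, for a prime p not dividing disc(f) the degrees of the irreducible factors of f mod p form the cycle type of an element of G. Factoring f modulo the 14 such primes p <= 47 (skipping 11, which divides the discriminant), each new pattern first appears at: mod 2: f = (x^5 + x^4 + x^2 + x + 1), pattern 5; mod 23: f = (x + 1)(x + 5)(x + 6)(x + 10)(x + 20), pattern 1+1+1+1+1. No other pattern occurs in this range, so the set of observed cycle types is {5, 1+1+1+1+1}. The candidates containing elements of all these cycle types are C_5 (5T1) of order 5, D_5 (5T2) of order 10, A_5 (5T4) of order 60; the others are excluded. The observed types are precisely the cycle types that occur in C_5 (5T1). Each of the other remaining candidates has further cycle types, and by the Chebotarev density theorem the matching factorization patterns would occur for a proportion of primes equal to their share of the group: D_5 (5T2) additionally contains elements of type 2+2+1 (5 of its 10 elements, about 50% of primes); A_5 (5T4) additionally contains elements of type 3+1+1, 2+2+1 (35 of its 60 elements, about 58% of primes). None of the 14 primes tested shows any such pattern (for each of these groups the chance of that is below 10^-4), which rules them out. Hence G = C_5 (5T1), of order 5.

C_5, the cyclic group of order 5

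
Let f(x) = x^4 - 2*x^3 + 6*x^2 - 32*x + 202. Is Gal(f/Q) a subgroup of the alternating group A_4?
The polynomial is irreducible of degree 4 over Q. Its discriminant is 1666598976 = 40824^2, a perfect square. A Galois group lies in the alternating group exactly when the discriminant is a square in Q, so the Galois group (A_4) is contained in A_4.

Yes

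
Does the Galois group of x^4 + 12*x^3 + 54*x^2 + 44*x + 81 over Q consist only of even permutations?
The polynomial is irreducible of degree 4 over Q. Its discriminant is 1358954496 = 36864^2, a perfect square. A Galois group lies in the alternating group exactly when the discriminant is a square in Q, so the Galois group (A_4) is contained in A_4.

Yes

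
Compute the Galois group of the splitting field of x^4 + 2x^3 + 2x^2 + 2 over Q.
A_4 (also written A4)

The polynomial is an irreducible quartic over Q and its discriminant is 3136 = 56^2, a perfect square, so the Galois group is contained in A_4. The resolvent cubic y^3 - 2*y^2 - 8*y + 8 is irreducible over Q. An irreducible resolvent with square discriminant gives A_4.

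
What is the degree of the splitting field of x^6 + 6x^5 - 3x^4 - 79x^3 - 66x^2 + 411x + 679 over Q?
The degree of the splitting field over Q equals the order of the Galois group, so first determine the group. The polynomial f is an irreducible sextic over Q, so G = Gal(f/Q) is one of the 16 transitive subgroups 6T1, ..., 6T16 of S_6. The discriminant of f is -152796047606667, which is not a perfect square, so G is not contained in A_6. The transitive groups of degree 6 not contained in A_6 are: C_6 (6T1, order 6), S_3 (6T2, order 6), D_6 (6T3, order 12), C_3 x S_3 (6T5, order 18), A_4 x C_2 (6T6, order 24), S_4 (6T8, order 24), S_3 x S_3 (6T9, order 36), S_4 x C_2 (6T11, order 48), (S_3 x S_3) : C_2 (6T13, order 72), PGL(2,5) (6T14, order 120), S_6 (6T16, order 720). By Dedekind's theorem, for a prime p not dividing disc(f) the degrees of the irreducible factors of f mod p form the cycle type of an element of G. Factoring f modulo the 33 such primes p <= 149 (skipping 3, 43, which divide the discriminant), each new pattern first appears at: mod 2: f = (x^6 + x^4 + x^3 + x + 1), pattern 6; mod 7: f = (x)(x + 1)(x + 2)(x^3 + 3x^2 + 6), pattern 3+1+1+1; mod 17: f = (x^2 + 11)(x^2 + 8x + 11)(x^2 + 15x + 8), pattern 2+2+2; mod 19: f = (x^3 + 3x^2 + x + 11)(x^3 + 3x^2 + 6x + 3), pattern 3+3; mod 73: f = (x + 4)(x + 21)(x + 37)(x + 40)(x + 51)(x + 72), pattern 1+1+1+1+1+1. No other pattern occurs in this range, so the set of observed cycle types is {6, 3+1+1+1, 2+2+2, 3+3, 1+1+1+1+1+1}. The candidates containing elements of all these cycle types are C_3 x S_3 (6T5) of order 18, S_3 x S_3 (6T9) of order 36, (S_3 x S_3) : C_2 (6T13) of order 72, S_6 (6T16) of order 720; the others are excluded. The observed types are precisely the cycle types that occur in C_3 x S_3 (6T5). Each of the other remaining candidates has further cycle types, and by the Chebotarev density theorem the matching factorization patterns would occur for a proportion of primes equal to their share of the group: S_3 x S_3 (6T9) additionally contains elements of type 2+2+1+1 (9 of its 36 elements, about 25% of primes); (S_3 x S_3) : C_2 (6T13) additionally contains elements of type 4+2, 3+2+1, 2+2+1+1, 2+1+1+1+1 (45 of its 72 elements, about 62% of primes); S_6 (6T16) additionally contains elements of type 5+1, 4+2, 4+1+1, 3+2+1, 2+2+1+1, 2+1+1+1+1 (504 of its 720 elements, about 70% of primes). None of the 33 primes tested shows any such pattern (for each of these groups the chance of that is below 10^-4), which rules them out. Hence G = C_3 x S_3 (6T5), of order 18. The Galois group C_3 x S_3 (6T5) has order 18, so the splitting field has degree 18 over Q.

18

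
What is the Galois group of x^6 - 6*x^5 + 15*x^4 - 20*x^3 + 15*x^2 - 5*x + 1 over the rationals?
The polynomial f is an irreducible sextic over Q, so G = Gal(f/Q) is one of the 16 transitive subgroups 6T1, ..., 6T16 of S_6. The discriminant of f is -43531, which is not a perfect square, so G is not contained in A_6. The transitive groups of degree 6 not contained in A_6 are: C_6 (6T1, order 6), S_3 (6T2, order 6), D_6 (6T3, order 12), C_3 x S_3 (6T5, order 18), A_4 x C_2 (6T6, order 24), S_4 (6T8, order 24), S_3 x S_3 (6T9, order 36), S_4 x C_2 (6T11, order 48), (S_3 x S_3) : C_2 (6T13, order 72), PGL(2,5) (6T14, order 120), S_6 (6T16, order 720). By Dedekind's theorem, for a prime p not dividing disc(f) the degrees of the irreducible factors of f mod p form the cycle type of an element of G. Factoring f modulo the 4 such primes p <= 7, each new pattern first appears at: mod 2: f = (x^6 + x^4 + x^2 + x + 1), pattern 6; mod 3: f = (x + 1)(x^2 + 1)(x^3 + 2x^2 + 1), pattern 3+2+1; mod 5: f = (x^3 + 2x + 1)(x^3 + 4x^2 + 3x + 1), pattern 3+3; mod 7: f = (x + 1)(x^5 + x^3 + x + 1), pattern 5+1. No other pattern occurs in this range, so the set of observed cycle types is {6, 3+2+1, 3+3, 5+1}. Among the candidates above, the only group containing elements of all these cycle types is S_6 (6T16); every other candidate lacks at least one of them. Hence G = S_6 (6T16), of order 720.

6T16: S_6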